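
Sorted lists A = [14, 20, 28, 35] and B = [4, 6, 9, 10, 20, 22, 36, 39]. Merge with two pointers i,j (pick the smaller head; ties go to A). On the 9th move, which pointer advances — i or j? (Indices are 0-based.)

i=0 j=0: A[i]=14>B[j]=4 take 4, j++
i=0 j=1: A[i]=14>B[j]=6 take 6, j++
i=0 j=2: A[i]=14>B[j]=9 take 9, j++
i=0 j=3: A[i]=14>B[j]=10 take 10, j++
i=0 j=4: A[i]=14<=B[j]=20 take 14, i++
i=1 j=4: A[i]=20<=B[j]=20 take 20, i++
i=2 j=4: A[i]=28>B[j]=20 take 20, j++
i=2 j=5: A[i]=28>B[j]=22 take 22, j++
i=2 j=6: A[i]=28<=B[j]=36 take 28, i++

i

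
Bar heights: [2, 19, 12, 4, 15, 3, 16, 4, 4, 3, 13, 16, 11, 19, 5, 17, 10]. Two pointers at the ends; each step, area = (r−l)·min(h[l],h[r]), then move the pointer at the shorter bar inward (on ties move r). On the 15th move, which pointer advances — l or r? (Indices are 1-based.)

r

l=1 r=17: min(2,10)*16=32 best=32 *, l++
l=2 r=17: min(19,10)*15=150 best=150 *, r--
l=2 r=16: min(19,17)*14=238 best=238 *, r--
l=2 r=15: min(19,5)*13=65 best=238, r--
l=2 r=14: min(19,19)*12=228 best=238, r--
l=2 r=13: min(19,11)*11=121 best=238, r--
l=2 r=12: min(19,16)*10=160 best=238, r--
l=2 r=11: min(19,13)*9=117 best=238, r--
l=2 r=10: min(19,3)*8=24 best=238, r--
l=2 r=9: min(19,4)*7=28 best=238, r--
l=2 r=8: min(19,4)*6=24 best=238, r--
l=2 r=7: min(19,16)*5=80 best=238, r--
l=2 r=6: min(19,3)*4=12 best=238, r--
l=2 r=5: min(19,15)*3=45 best=238, r--
l=2 r=4: min(19,4)*2=8 best=238, r--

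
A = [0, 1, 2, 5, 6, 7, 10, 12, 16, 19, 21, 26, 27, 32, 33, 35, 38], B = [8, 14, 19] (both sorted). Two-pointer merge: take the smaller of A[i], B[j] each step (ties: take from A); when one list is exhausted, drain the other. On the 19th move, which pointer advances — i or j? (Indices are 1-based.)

[i=1,j=1] A[i]=0<=B[j]=8 take 0 → i++
[i=2,j=1] A[i]=1<=B[j]=8 take 1 → i++
[i=3,j=1] A[i]=2<=B[j]=8 take 2 → i++
[i=4,j=1] A[i]=5<=B[j]=8 take 5 → i++
[i=5,j=1] A[i]=6<=B[j]=8 take 6 → i++
[i=6,j=1] A[i]=7<=B[j]=8 take 7 → i++
[i=7,j=1] A[i]=10>B[j]=8 take 8 → j++
[i=7,j=2] A[i]=10<=B[j]=14 take 10 → i++
[i=8,j=2] A[i]=12<=B[j]=14 take 12 → i++
[i=9,j=2] A[i]=16>B[j]=14 take 14 → j++
[i=9,j=3] A[i]=16<=B[j]=19 take 16 → i++
[i=10,j=3] A[i]=19<=B[j]=19 take 19 → i++
[i=11,j=3] A[i]=21>B[j]=19 take 19 → j++
[i=11,j=4] B done, take A[i]=21 → i++
[i=12,j=4] B done, take A[i]=26 → i++
[i=13,j=4] B done, take A[i]=27 → i++
[i=14,j=4] B done, take A[i]=32 → i++
[i=15,j=4] B done, take A[i]=33 → i++
[i=16,j=4] B done, take A[i]=35 → i++

i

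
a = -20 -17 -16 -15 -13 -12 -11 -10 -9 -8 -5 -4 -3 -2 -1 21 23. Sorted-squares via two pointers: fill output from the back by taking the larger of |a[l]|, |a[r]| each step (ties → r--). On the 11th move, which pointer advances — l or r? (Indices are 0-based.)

l=0 r=16: |-20|<=|23| out[16]=529, r--
l=0 r=15: |-20|<=|21| out[15]=441, r--
l=0 r=14: |-20|>|-1| out[14]=400, l++
l=1 r=14: |-17|>|-1| out[13]=289, l++
l=2 r=14: |-16|>|-1| out[12]=256, l++
l=3 r=14: |-15|>|-1| out[11]=225, l++
l=4 r=14: |-13|>|-1| out[10]=169, l++
l=5 r=14: |-12|>|-1| out[9]=144, l++
l=6 r=14: |-11|>|-1| out[8]=121, l++
l=7 r=14: |-10|>|-1| out[7]=100, l++
l=8 r=14: |-9|>|-1| out[6]=81, l++

l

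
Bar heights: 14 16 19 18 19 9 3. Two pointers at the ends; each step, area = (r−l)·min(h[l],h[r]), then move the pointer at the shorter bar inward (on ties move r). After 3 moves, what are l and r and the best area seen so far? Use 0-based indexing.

[0,6] min(14,3)*6=18 best=18 * → r--
[0,5] min(14,9)*5=45 best=45 * → r--
[0,4] min(14,19)*4=56 best=56 * → l++

l=1, r=4, best area=56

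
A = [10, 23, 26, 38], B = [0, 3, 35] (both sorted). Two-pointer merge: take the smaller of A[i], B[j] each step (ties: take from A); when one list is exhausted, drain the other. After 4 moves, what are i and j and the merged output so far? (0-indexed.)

i=2, j=2, merged so far=[0, 3, 10, 23]

[i=0,j=0] A[i]=10>B[j]=0 take 0 → j++
[i=0,j=1] A[i]=10>B[j]=3 take 3 → j++
[i=0,j=2] A[i]=10<=B[j]=35 take 10 → i++
[i=1,j=2] A[i]=23<=B[j]=35 take 23 → i++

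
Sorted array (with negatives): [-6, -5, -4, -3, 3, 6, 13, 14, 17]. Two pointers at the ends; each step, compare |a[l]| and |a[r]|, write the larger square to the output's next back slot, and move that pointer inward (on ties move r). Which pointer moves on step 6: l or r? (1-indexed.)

l=1 r=9: |-6|<=|17| out[9]=289, r--
l=1 r=8: |-6|<=|14| out[8]=196, r--
l=1 r=7: |-6|<=|13| out[7]=169, r--
l=1 r=6: |-6|<=|6| out[6]=36, r--
l=1 r=5: |-6|>|3| out[5]=36, l++
l=2 r=5: |-5|>|3| out[4]=25, l++

l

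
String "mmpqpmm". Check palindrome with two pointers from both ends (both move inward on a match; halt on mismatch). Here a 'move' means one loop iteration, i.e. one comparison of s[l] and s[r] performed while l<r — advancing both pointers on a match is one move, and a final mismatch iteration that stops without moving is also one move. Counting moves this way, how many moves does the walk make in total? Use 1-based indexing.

[1,7] 'm'=='m' → l++,r--
[2,6] 'm'=='m' → l++,r--
[3,5] 'p'=='p' → l++,r--

3 moves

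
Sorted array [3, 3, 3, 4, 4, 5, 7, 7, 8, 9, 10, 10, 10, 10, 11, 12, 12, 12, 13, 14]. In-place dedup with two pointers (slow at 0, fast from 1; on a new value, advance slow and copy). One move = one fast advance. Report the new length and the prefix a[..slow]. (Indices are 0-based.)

length 11; prefix = [3, 4, 5, 7, 8, 9, 10, 11, 12, 13, 14]

slow=0 fast=1: a[fast]=3=a[slow] dup, fast++
slow=0 fast=2: a[fast]=3=a[slow] dup, fast++
slow=0 fast=3: a[fast]=4≠a[slow]=3 write a[1]=4, slow++,fast++
slow=1 fast=4: a[fast]=4=a[slow] dup, fast++
slow=1 fast=5: a[fast]=5≠a[slow]=4 write a[2]=5, slow++,fast++
slow=2 fast=6: a[fast]=7≠a[slow]=5 write a[3]=7, slow++,fast++
slow=3 fast=7: a[fast]=7=a[slow] dup, fast++
slow=3 fast=8: a[fast]=8≠a[slow]=7 write a[4]=8, slow++,fast++
slow=4 fast=9: a[fast]=9≠a[slow]=8 write a[5]=9, slow++,fast++
slow=5 fast=10: a[fast]=10≠a[slow]=9 write a[6]=10, slow++,fast++
slow=6 fast=11: a[fast]=10=a[slow] dup, fast++
slow=6 fast=12: a[fast]=10=a[slow] dup, fast++
slow=6 fast=13: a[fast]=10=a[slow] dup, fast++
slow=6 fast=14: a[fast]=11≠a[slow]=10 write a[7]=11, slow++,fast++
slow=7 fast=15: a[fast]=12≠a[slow]=11 write a[8]=12, slow++,fast++
slow=8 fast=16: a[fast]=12=a[slow] dup, fast++
slow=8 fast=17: a[fast]=12=a[slow] dup, fast++
slow=8 fast=18: a[fast]=13≠a[slow]=12 write a[9]=13, slow++,fast++
slow=9 fast=19: a[fast]=14≠a[slow]=13 write a[10]=14, slow++,fast++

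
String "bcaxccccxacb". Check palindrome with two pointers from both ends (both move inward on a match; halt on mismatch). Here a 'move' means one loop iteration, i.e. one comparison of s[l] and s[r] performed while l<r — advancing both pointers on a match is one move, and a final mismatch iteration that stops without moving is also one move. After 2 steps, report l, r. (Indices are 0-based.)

[0,11] 'b'=='b' → l++,r--
[1,10] 'c'=='c' → l++,r--

l=2, r=9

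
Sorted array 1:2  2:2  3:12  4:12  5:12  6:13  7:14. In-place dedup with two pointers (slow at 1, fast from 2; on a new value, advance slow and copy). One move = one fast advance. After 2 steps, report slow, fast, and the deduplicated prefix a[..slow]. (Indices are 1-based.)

slow=2, fast=4, prefix=[2, 12]

(s=1,f=2) a[fast]=2=a[slow] dup → fast++
(s=1,f=3) a[fast]=12≠a[slow]=2 write a[2]=12 → slow++,fast++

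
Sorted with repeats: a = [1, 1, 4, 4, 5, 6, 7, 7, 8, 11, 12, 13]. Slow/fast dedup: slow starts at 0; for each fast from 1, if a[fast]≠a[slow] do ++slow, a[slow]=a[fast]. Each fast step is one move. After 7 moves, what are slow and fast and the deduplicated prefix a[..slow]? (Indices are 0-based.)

slow=4, fast=8, prefix=[1, 4, 5, 6, 7]

slow=0 fast=1: a[fast]=1=a[slow] dup, fast++
slow=0 fast=2: a[fast]=4≠a[slow]=1 write a[1]=4, slow++,fast++
slow=1 fast=3: a[fast]=4=a[slow] dup, fast++
slow=1 fast=4: a[fast]=5≠a[slow]=4 write a[2]=5, slow++,fast++
slow=2 fast=5: a[fast]=6≠a[slow]=5 write a[3]=6, slow++,fast++
slow=3 fast=6: a[fast]=7≠a[slow]=6 write a[4]=7, slow++,fast++
slow=4 fast=7: a[fast]=7=a[slow] dup, fast++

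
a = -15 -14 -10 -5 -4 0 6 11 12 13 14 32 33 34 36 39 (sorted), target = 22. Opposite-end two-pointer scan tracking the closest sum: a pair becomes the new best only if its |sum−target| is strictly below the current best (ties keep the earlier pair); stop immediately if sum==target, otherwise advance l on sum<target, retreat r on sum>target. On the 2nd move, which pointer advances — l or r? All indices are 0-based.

l

l=0 r=15: -15+39=24 d=2 *, r--
l=0 r=14: -15+36=21 d=1 *, l++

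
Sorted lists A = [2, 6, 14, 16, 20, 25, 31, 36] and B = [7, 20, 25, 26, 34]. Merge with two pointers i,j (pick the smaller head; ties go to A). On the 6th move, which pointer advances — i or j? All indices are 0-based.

i

[i=0,j=0] A[i]=2<=B[j]=7 take 2 → i++
[i=1,j=0] A[i]=6<=B[j]=7 take 6 → i++
[i=2,j=0] A[i]=14>B[j]=7 take 7 → j++
[i=2,j=1] A[i]=14<=B[j]=20 take 14 → i++
[i=3,j=1] A[i]=16<=B[j]=20 take 16 → i++
[i=4,j=1] A[i]=20<=B[j]=20 take 20 → i++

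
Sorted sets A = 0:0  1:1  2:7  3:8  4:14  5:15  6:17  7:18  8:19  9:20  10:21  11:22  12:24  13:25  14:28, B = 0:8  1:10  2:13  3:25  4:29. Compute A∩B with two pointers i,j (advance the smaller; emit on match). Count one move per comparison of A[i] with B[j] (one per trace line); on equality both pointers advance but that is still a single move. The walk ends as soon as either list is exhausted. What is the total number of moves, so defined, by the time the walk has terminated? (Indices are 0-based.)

17 moves

i=0 j=0: 0<8, i++
i=1 j=0: 1<8, i++
i=2 j=0: 7<8, i++
i=3 j=0: 8==8 emit, i++,j++
i=4 j=1: 14>10, j++
i=4 j=2: 14>13, j++
i=4 j=3: 14<25, i++
i=5 j=3: 15<25, i++
i=6 j=3: 17<25, i++
i=7 j=3: 18<25, i++
i=8 j=3: 19<25, i++
i=9 j=3: 20<25, i++
i=10 j=3: 21<25, i++
i=11 j=3: 22<25, i++
i=12 j=3: 24<25, i++
i=13 j=3: 25==25 emit, i++,j++
i=14 j=4: 28<29, i++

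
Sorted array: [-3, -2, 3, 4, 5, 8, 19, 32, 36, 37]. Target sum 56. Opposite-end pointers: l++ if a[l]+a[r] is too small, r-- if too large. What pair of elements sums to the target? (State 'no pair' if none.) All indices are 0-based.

(19, 37)

[0,9] -3+37=34 <56 → l++
[1,9] -2+37=35 <56 → l++
[2,9] 3+37=40 <56 → l++
[3,9] 4+37=41 <56 → l++
[4,9] 5+37=42 <56 → l++
[5,9] 8+37=45 <56 → l++
[6,9] 19+37=56 → found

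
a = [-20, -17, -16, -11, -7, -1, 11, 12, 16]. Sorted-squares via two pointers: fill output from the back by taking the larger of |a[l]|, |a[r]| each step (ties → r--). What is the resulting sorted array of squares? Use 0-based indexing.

[0,8] |-20|>|16| out[8]=400 → l++
[1,8] |-17|>|16| out[7]=289 → l++
[2,8] |-16|<=|16| out[6]=256 → r--
[2,7] |-16|>|12| out[5]=256 → l++
[3,7] |-11|<=|12| out[4]=144 → r--
[3,6] |-11|<=|11| out[3]=121 → r--
[3,5] |-11|>|-1| out[2]=121 → l++
[4,5] |-7|>|-1| out[1]=49 → l++
[5,5] |-1|<=|-1| out[0]=1 → r--

[1, 49, 121, 121, 144, 256, 256, 289, 400]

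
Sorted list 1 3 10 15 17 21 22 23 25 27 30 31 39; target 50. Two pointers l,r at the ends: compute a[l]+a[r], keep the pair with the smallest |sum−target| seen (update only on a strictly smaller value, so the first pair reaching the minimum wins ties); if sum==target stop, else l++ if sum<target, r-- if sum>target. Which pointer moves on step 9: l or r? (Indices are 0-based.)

l=0 r=12: 1+39=40 d=10 *, l++
l=1 r=12: 3+39=42 d=8 *, l++
l=2 r=12: 10+39=49 d=1 *, l++
l=3 r=12: 15+39=54 d=4, r--
l=3 r=11: 15+31=46 d=4, l++
l=4 r=11: 17+31=48 d=2, l++
l=5 r=11: 21+31=52 d=2, r--
l=5 r=10: 21+30=51 d=1, r--
l=5 r=9: 21+27=48 d=2, l++

l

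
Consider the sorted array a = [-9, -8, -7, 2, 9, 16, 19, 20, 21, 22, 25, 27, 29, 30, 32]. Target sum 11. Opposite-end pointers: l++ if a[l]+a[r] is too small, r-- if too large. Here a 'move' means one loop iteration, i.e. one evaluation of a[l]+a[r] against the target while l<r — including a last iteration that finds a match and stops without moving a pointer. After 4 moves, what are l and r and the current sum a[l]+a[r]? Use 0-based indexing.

l=0, r=10, sum=16

[0,14] -9+32=23 >11 → r--
[0,13] -9+30=21 >11 → r--
[0,12] -9+29=20 >11 → r--
[0,11] -9+27=18 >11 → r--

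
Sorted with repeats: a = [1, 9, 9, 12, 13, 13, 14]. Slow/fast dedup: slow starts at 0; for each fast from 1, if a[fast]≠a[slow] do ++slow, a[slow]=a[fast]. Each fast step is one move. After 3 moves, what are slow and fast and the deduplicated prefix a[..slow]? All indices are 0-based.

slow=2, fast=4, prefix=[1, 9, 12]

slow=0 fast=1: a[fast]=9≠a[slow]=1 write a[1]=9, slow++,fast++
slow=1 fast=2: a[fast]=9=a[slow] dup, fast++
slow=1 fast=3: a[fast]=12≠a[slow]=9 write a[2]=12, slow++,fast++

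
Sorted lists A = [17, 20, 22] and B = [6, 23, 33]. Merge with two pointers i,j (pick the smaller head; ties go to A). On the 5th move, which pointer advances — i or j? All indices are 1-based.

j

[i=1,j=1] A[i]=17>B[j]=6 take 6 → j++
[i=1,j=2] A[i]=17<=B[j]=23 take 17 → i++
[i=2,j=2] A[i]=20<=B[j]=23 take 20 → i++
[i=3,j=2] A[i]=22<=B[j]=23 take 22 → i++
[i=4,j=2] A done, take B[j]=23 → j++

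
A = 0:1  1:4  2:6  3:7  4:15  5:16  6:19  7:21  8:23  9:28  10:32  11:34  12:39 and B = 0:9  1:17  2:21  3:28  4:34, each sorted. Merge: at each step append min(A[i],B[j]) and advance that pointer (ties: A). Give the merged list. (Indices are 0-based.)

i=0 j=0: A[i]=1<=B[j]=9 take 1, i++
i=1 j=0: A[i]=4<=B[j]=9 take 4, i++
i=2 j=0: A[i]=6<=B[j]=9 take 6, i++
i=3 j=0: A[i]=7<=B[j]=9 take 7, i++
i=4 j=0: A[i]=15>B[j]=9 take 9, j++
i=4 j=1: A[i]=15<=B[j]=17 take 15, i++
i=5 j=1: A[i]=16<=B[j]=17 take 16, i++
i=6 j=1: A[i]=19>B[j]=17 take 17, j++
i=6 j=2: A[i]=19<=B[j]=21 take 19, i++
i=7 j=2: A[i]=21<=B[j]=21 take 21, i++
i=8 j=2: A[i]=23>B[j]=21 take 21, j++
i=8 j=3: A[i]=23<=B[j]=28 take 23, i++
i=9 j=3: A[i]=28<=B[j]=28 take 28, i++
i=10 j=3: A[i]=32>B[j]=28 take 28, j++
i=10 j=4: A[i]=32<=B[j]=34 take 32, i++
i=11 j=4: A[i]=34<=B[j]=34 take 34, i++
i=12 j=4: A[i]=39>B[j]=34 take 34, j++
i=12 j=5: B done, take A[i]=39, i++

[1, 4, 6, 7, 9, 15, 16, 17, 19, 21, 21, 23, 28, 28, 32, 34, 34, 39]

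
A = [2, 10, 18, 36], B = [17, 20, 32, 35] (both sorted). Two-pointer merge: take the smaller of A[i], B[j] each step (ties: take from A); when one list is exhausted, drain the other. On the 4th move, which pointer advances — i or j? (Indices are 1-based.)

i

[i=1,j=1] A[i]=2<=B[j]=17 take 2 → i++
[i=2,j=1] A[i]=10<=B[j]=17 take 10 → i++
[i=3,j=1] A[i]=18>B[j]=17 take 17 → j++
[i=3,j=2] A[i]=18<=B[j]=20 take 18 → i++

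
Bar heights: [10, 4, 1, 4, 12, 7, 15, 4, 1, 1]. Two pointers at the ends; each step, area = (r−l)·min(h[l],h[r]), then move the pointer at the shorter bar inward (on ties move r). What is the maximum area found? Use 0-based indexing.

l=0 r=9: min(10,1)*9=9 best=9 *, r--
l=0 r=8: min(10,1)*8=8 best=9, r--
l=0 r=7: min(10,4)*7=28 best=28 *, r--
l=0 r=6: min(10,15)*6=60 best=60 *, l++
l=1 r=6: min(4,15)*5=20 best=60, l++
l=2 r=6: min(1,15)*4=4 best=60, l++
l=3 r=6: min(4,15)*3=12 best=60, l++
l=4 r=6: min(12,15)*2=24 best=60, l++
l=5 r=6: min(7,15)*1=7 best=60, l++

max area = 60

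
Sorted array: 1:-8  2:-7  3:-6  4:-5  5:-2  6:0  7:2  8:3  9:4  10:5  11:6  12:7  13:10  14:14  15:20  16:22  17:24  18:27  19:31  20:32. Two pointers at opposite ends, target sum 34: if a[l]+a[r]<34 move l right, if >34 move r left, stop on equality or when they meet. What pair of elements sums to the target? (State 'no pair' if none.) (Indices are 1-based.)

[1,20] -8+32=24 <34 → l++
[2,20] -7+32=25 <34 → l++
[3,20] -6+32=26 <34 → l++
[4,20] -5+32=27 <34 → l++
[5,20] -2+32=30 <34 → l++
[6,20] 0+32=32 <34 → l++
[7,20] 2+32=34 → found

(2, 32)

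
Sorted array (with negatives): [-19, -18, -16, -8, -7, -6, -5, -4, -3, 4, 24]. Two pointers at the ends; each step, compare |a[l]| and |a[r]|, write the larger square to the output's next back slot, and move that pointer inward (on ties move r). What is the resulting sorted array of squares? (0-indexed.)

l=0 r=10: |-19|<=|24| out[10]=576, r--
l=0 r=9: |-19|>|4| out[9]=361, l++
l=1 r=9: |-18|>|4| out[8]=324, l++
l=2 r=9: |-16|>|4| out[7]=256, l++
l=3 r=9: |-8|>|4| out[6]=64, l++
l=4 r=9: |-7|>|4| out[5]=49, l++
l=5 r=9: |-6|>|4| out[4]=36, l++
l=6 r=9: |-5|>|4| out[3]=25, l++
l=7 r=9: |-4|<=|4| out[2]=16, r--
l=7 r=8: |-4|>|-3| out[1]=16, l++
l=8 r=8: |-3|<=|-3| out[0]=9, r--

[9, 16, 16, 25, 36, 49, 64, 256, 324, 361, 576]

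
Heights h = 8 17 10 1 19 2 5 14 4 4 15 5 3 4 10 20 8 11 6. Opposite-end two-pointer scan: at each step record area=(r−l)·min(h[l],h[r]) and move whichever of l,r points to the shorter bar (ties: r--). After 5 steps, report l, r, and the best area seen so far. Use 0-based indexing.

l=2, r=15, best area=238

l=0 r=18: min(8,6)*18=108 best=108 *, r--
l=0 r=17: min(8,11)*17=136 best=136 *, l++
l=1 r=17: min(17,11)*16=176 best=176 *, r--
l=1 r=16: min(17,8)*15=120 best=176, r--
l=1 r=15: min(17,20)*14=238 best=238 *, l++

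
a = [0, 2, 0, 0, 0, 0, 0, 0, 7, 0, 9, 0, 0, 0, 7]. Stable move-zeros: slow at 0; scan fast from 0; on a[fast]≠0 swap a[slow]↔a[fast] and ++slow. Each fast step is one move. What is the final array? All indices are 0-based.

slow=0 fast=0: a[fast]=0, fast++
slow=0 fast=1: a[fast]=2≠0 swap→a[0]=2, slow++,fast++
slow=1 fast=2: a[fast]=0, fast++
slow=1 fast=3: a[fast]=0, fast++
slow=1 fast=4: a[fast]=0, fast++
slow=1 fast=5: a[fast]=0, fast++
slow=1 fast=6: a[fast]=0, fast++
slow=1 fast=7: a[fast]=0, fast++
slow=1 fast=8: a[fast]=7≠0 swap→a[1]=7, slow++,fast++
slow=2 fast=9: a[fast]=0, fast++
slow=2 fast=10: a[fast]=9≠0 swap→a[2]=9, slow++,fast++
slow=3 fast=11: a[fast]=0, fast++
slow=3 fast=12: a[fast]=0, fast++
slow=3 fast=13: a[fast]=0, fast++
slow=3 fast=14: a[fast]=7≠0 swap→a[3]=7, slow++,fast++

[2, 7, 9, 7, 0, 0, 0, 0, 0, 0, 0, 0, 0, 0, 0]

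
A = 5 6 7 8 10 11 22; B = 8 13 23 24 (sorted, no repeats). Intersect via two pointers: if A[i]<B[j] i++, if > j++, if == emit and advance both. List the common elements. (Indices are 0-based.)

intersection = [8]

i=0 j=0: 5<8, i++
i=1 j=0: 6<8, i++
i=2 j=0: 7<8, i++
i=3 j=0: 8==8 emit, i++,j++
i=4 j=1: 10<13, i++
i=5 j=1: 11<13, i++
i=6 j=1: 22>13, j++
i=6 j=2: 22<23, i++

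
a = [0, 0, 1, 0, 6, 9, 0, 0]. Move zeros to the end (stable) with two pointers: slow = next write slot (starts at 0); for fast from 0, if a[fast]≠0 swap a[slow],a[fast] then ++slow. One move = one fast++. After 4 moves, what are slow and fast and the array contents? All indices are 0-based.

slow=0 fast=0: a[fast]=0, fast++
slow=0 fast=1: a[fast]=0, fast++
slow=0 fast=2: a[fast]=1≠0 swap→a[0]=1, slow++,fast++
slow=1 fast=3: a[fast]=0, fast++

slow=1, fast=4, a=[1, 0, 0, 0, 6, 9, 0, 0]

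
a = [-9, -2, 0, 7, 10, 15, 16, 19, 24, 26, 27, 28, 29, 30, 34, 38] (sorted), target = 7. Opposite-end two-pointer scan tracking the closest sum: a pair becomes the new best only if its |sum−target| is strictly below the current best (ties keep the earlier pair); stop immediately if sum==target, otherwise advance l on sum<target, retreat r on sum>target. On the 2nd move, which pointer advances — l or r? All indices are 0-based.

r

[0,15] -9+38=29 d=22 * → r--
[0,14] -9+34=25 d=18 * → r--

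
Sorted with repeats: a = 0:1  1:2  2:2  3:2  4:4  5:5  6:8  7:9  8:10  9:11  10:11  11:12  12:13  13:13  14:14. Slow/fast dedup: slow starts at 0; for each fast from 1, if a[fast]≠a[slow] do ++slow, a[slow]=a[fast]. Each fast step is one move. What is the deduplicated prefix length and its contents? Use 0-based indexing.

slow=0 fast=1: a[fast]=2≠a[slow]=1 write a[1]=2, slow++,fast++
slow=1 fast=2: a[fast]=2=a[slow] dup, fast++
slow=1 fast=3: a[fast]=2=a[slow] dup, fast++
slow=1 fast=4: a[fast]=4≠a[slow]=2 write a[2]=4, slow++,fast++
slow=2 fast=5: a[fast]=5≠a[slow]=4 write a[3]=5, slow++,fast++
slow=3 fast=6: a[fast]=8≠a[slow]=5 write a[4]=8, slow++,fast++
slow=4 fast=7: a[fast]=9≠a[slow]=8 write a[5]=9, slow++,fast++
slow=5 fast=8: a[fast]=10≠a[slow]=9 write a[6]=10, slow++,fast++
slow=6 fast=9: a[fast]=11≠a[slow]=10 write a[7]=11, slow++,fast++
slow=7 fast=10: a[fast]=11=a[slow] dup, fast++
slow=7 fast=11: a[fast]=12≠a[slow]=11 write a[8]=12, slow++,fast++
slow=8 fast=12: a[fast]=13≠a[slow]=12 write a[9]=13, slow++,fast++
slow=9 fast=13: a[fast]=13=a[slow] dup, fast++
slow=9 fast=14: a[fast]=14≠a[slow]=13 write a[10]=14, slow++,fast++

length 11; prefix = [1, 2, 4, 5, 8, 9, 10, 11, 12, 13, 14]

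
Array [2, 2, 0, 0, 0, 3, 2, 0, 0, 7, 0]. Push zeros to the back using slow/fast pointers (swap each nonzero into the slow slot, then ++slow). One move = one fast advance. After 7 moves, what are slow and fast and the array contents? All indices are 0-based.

slow=4, fast=7, a=[2, 2, 3, 2, 0, 0, 0, 0, 0, 7, 0]

slow=0 fast=0: a[fast]=2≠0 swap→a[0]=2, slow++,fast++
slow=1 fast=1: a[fast]=2≠0 swap→a[1]=2, slow++,fast++
slow=2 fast=2: a[fast]=0, fast++
slow=2 fast=3: a[fast]=0, fast++
slow=2 fast=4: a[fast]=0, fast++
slow=2 fast=5: a[fast]=3≠0 swap→a[2]=3, slow++,fast++
slow=3 fast=6: a[fast]=2≠0 swap→a[3]=2, slow++,fast++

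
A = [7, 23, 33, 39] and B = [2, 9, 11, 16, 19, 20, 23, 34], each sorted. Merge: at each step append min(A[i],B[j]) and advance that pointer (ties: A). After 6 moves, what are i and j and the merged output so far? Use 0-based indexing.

i=1, j=5, merged so far=[2, 7, 9, 11, 16, 19]

[i=0,j=0] A[i]=7>B[j]=2 take 2 → j++
[i=0,j=1] A[i]=7<=B[j]=9 take 7 → i++
[i=1,j=1] A[i]=23>B[j]=9 take 9 → j++
[i=1,j=2] A[i]=23>B[j]=11 take 11 → j++
[i=1,j=3] A[i]=23>B[j]=16 take 16 → j++
[i=1,j=4] A[i]=23>B[j]=19 take 19 → j++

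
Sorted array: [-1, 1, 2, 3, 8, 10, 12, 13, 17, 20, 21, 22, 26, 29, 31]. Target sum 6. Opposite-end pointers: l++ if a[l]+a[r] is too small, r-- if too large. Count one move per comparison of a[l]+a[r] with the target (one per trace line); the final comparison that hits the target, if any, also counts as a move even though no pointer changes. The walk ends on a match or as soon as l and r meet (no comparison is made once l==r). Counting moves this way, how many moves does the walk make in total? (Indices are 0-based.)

14 moves

l=0 r=14: -1+31=30 >6, r--
l=0 r=13: -1+29=28 >6, r--
l=0 r=12: -1+26=25 >6, r--
l=0 r=11: -1+22=21 >6, r--
l=0 r=10: -1+21=20 >6, r--
l=0 r=9: -1+20=19 >6, r--
l=0 r=8: -1+17=16 >6, r--
l=0 r=7: -1+13=12 >6, r--
l=0 r=6: -1+12=11 >6, r--
l=0 r=5: -1+10=9 >6, r--
l=0 r=4: -1+8=7 >6, r--
l=0 r=3: -1+3=2 <6, l++
l=1 r=3: 1+3=4 <6, l++
l=2 r=3: 2+3=5 <6, l++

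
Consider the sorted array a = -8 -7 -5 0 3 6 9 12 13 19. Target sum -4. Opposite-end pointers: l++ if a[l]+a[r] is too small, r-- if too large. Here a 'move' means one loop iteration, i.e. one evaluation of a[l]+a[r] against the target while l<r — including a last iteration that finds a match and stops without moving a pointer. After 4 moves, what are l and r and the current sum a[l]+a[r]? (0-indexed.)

[0,9] -8+19=11 >-4 → r--
[0,8] -8+13=5 >-4 → r--
[0,7] -8+12=4 >-4 → r--
[0,6] -8+9=1 >-4 → r--

l=0, r=5, sum=-2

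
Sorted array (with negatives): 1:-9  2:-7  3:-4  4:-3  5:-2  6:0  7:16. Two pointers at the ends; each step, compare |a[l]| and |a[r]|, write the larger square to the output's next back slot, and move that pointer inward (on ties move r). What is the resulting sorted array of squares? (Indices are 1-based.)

[1,7] |-9|<=|16| out[7]=256 → r--
[1,6] |-9|>|0| out[6]=81 → l++
[2,6] |-7|>|0| out[5]=49 → l++
[3,6] |-4|>|0| out[4]=16 → l++
[4,6] |-3|>|0| out[3]=9 → l++
[5,6] |-2|>|0| out[2]=4 → l++
[6,6] |0|<=|0| out[1]=0 → r--

[0, 4, 9, 16, 49, 81, 256]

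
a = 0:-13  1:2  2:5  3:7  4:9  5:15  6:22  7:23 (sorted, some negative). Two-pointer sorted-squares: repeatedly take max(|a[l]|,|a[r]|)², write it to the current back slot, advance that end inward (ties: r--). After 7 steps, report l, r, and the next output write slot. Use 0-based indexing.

[0,7] |-13|<=|23| out[7]=529 → r--
[0,6] |-13|<=|22| out[6]=484 → r--
[0,5] |-13|<=|15| out[5]=225 → r--
[0,4] |-13|>|9| out[4]=169 → l++
[1,4] |2|<=|9| out[3]=81 → r--
[1,3] |2|<=|7| out[2]=49 → r--
[1,2] |2|<=|5| out[1]=25 → r--

l=1, r=1, next write slot=0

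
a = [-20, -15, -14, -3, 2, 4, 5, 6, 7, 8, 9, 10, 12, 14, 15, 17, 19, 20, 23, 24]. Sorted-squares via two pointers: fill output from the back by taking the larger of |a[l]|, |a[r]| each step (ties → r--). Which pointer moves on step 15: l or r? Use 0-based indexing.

l=0 r=19: |-20|<=|24| out[19]=576, r--
l=0 r=18: |-20|<=|23| out[18]=529, r--
l=0 r=17: |-20|<=|20| out[17]=400, r--
l=0 r=16: |-20|>|19| out[16]=400, l++
l=1 r=16: |-15|<=|19| out[15]=361, r--
l=1 r=15: |-15|<=|17| out[14]=289, r--
l=1 r=14: |-15|<=|15| out[13]=225, r--
l=1 r=13: |-15|>|14| out[12]=225, l++
l=2 r=13: |-14|<=|14| out[11]=196, r--
l=2 r=12: |-14|>|12| out[10]=196, l++
l=3 r=12: |-3|<=|12| out[9]=144, r--
l=3 r=11: |-3|<=|10| out[8]=100, r--
l=3 r=10: |-3|<=|9| out[7]=81, r--
l=3 r=9: |-3|<=|8| out[6]=64, r--
l=3 r=8: |-3|<=|7| out[5]=49, r--

r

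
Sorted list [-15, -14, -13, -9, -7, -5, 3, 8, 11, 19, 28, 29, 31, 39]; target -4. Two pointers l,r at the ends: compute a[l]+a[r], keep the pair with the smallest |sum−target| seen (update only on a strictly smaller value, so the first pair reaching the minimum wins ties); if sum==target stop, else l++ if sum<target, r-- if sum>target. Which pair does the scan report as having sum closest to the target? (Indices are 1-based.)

pair (-15, 11) with sum -4 (|Δ|=0)

l=1 r=14: -15+39=24 d=28 *, r--
l=1 r=13: -15+31=16 d=20 *, r--
l=1 r=12: -15+29=14 d=18 *, r--
l=1 r=11: -15+28=13 d=17 *, r--
l=1 r=10: -15+19=4 d=8 *, r--
l=1 r=9: -15+11=-4 d=0 *, stop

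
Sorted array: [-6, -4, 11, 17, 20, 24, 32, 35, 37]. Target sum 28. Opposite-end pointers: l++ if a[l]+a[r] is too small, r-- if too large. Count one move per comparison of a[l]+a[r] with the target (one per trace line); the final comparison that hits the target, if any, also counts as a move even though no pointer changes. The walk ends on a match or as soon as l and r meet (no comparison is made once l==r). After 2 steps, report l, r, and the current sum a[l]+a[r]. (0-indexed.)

l=0 r=8: -6+37=31 >28, r--
l=0 r=7: -6+35=29 >28, r--

l=0, r=6, sum=26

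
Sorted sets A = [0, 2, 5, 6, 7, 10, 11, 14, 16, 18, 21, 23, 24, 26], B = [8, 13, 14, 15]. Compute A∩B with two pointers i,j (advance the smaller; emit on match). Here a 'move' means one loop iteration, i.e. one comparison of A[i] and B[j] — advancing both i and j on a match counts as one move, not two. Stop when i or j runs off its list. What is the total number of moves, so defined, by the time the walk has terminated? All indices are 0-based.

[i=0,j=0] 0<8 → i++
[i=1,j=0] 2<8 → i++
[i=2,j=0] 5<8 → i++
[i=3,j=0] 6<8 → i++
[i=4,j=0] 7<8 → i++
[i=5,j=0] 10>8 → j++
[i=5,j=1] 10<13 → i++
[i=6,j=1] 11<13 → i++
[i=7,j=1] 14>13 → j++
[i=7,j=2] 14==14 emit → i++,j++
[i=8,j=3] 16>15 → j++

11 moves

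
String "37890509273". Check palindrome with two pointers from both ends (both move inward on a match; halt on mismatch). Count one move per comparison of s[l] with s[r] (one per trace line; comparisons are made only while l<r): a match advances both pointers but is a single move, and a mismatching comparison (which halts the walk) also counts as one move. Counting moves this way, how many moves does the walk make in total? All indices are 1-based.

l=1 r=11: '3'=='3', l++,r--
l=2 r=10: '7'=='7', l++,r--
l=3 r=9: '8'!='2', stop

3 moves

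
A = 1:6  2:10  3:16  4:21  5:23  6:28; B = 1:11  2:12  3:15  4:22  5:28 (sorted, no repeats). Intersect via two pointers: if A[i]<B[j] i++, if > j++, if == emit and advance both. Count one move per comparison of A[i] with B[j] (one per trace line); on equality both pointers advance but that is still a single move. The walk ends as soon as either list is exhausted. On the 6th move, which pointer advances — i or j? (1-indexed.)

[i=1,j=1] 6<11 → i++
[i=2,j=1] 10<11 → i++
[i=3,j=1] 16>11 → j++
[i=3,j=2] 16>12 → j++
[i=3,j=3] 16>15 → j++
[i=3,j=4] 16<22 → i++

i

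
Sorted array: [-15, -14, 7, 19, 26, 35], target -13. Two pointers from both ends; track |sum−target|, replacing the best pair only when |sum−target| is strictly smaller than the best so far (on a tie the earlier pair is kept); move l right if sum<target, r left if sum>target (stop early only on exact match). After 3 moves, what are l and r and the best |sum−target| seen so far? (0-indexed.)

[0,5] -15+35=20 d=33 * → r--
[0,4] -15+26=11 d=24 * → r--
[0,3] -15+19=4 d=17 * → r--

l=0, r=2, best |Δ|=17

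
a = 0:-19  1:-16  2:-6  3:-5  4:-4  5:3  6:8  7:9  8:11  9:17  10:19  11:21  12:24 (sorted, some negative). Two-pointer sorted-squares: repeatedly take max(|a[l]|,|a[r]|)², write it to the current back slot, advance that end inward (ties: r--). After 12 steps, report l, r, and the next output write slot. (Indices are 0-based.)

l=5, r=5, next write slot=0

l=0 r=12: |-19|<=|24| out[12]=576, r--
l=0 r=11: |-19|<=|21| out[11]=441, r--
l=0 r=10: |-19|<=|19| out[10]=361, r--
l=0 r=9: |-19|>|17| out[9]=361, l++
l=1 r=9: |-16|<=|17| out[8]=289, r--
l=1 r=8: |-16|>|11| out[7]=256, l++
l=2 r=8: |-6|<=|11| out[6]=121, r--
l=2 r=7: |-6|<=|9| out[5]=81, r--
l=2 r=6: |-6|<=|8| out[4]=64, r--
l=2 r=5: |-6|>|3| out[3]=36, l++
l=3 r=5: |-5|>|3| out[2]=25, l++
l=4 r=5: |-4|>|3| out[1]=16, l++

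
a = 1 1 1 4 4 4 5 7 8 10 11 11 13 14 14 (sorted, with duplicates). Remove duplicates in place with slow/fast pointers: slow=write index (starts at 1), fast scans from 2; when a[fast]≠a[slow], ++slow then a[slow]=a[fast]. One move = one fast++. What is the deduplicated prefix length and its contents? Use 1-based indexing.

length 9; prefix = [1, 4, 5, 7, 8, 10, 11, 13, 14]

(s=1,f=2) a[fast]=1=a[slow] dup → fast++
(s=1,f=3) a[fast]=1=a[slow] dup → fast++
(s=1,f=4) a[fast]=4≠a[slow]=1 write a[2]=4 → slow++,fast++
(s=2,f=5) a[fast]=4=a[slow] dup → fast++
(s=2,f=6) a[fast]=4=a[slow] dup → fast++
(s=2,f=7) a[fast]=5≠a[slow]=4 write a[3]=5 → slow++,fast++
(s=3,f=8) a[fast]=7≠a[slow]=5 write a[4]=7 → slow++,fast++
(s=4,f=9) a[fast]=8≠a[slow]=7 write a[5]=8 → slow++,fast++
(s=5,f=10) a[fast]=10≠a[slow]=8 write a[6]=10 → slow++,fast++
(s=6,f=11) a[fast]=11≠a[slow]=10 write a[7]=11 → slow++,fast++
(s=7,f=12) a[fast]=11=a[slow] dup → fast++
(s=7,f=13) a[fast]=13≠a[slow]=11 write a[8]=13 → slow++,fast++
(s=8,f=14) a[fast]=14≠a[slow]=13 write a[9]=14 → slow++,fast++
(s=9,f=15) a[fast]=14=a[slow] dup → fast++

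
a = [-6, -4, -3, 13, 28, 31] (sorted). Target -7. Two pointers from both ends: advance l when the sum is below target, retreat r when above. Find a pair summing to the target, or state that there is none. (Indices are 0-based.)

(-4, -3)

l=0 r=5: -6+31=25 >-7, r--
l=0 r=4: -6+28=22 >-7, r--
l=0 r=3: -6+13=7 >-7, r--
l=0 r=2: -6+-3=-9 <-7, l++
l=1 r=2: -4+-3=-7, found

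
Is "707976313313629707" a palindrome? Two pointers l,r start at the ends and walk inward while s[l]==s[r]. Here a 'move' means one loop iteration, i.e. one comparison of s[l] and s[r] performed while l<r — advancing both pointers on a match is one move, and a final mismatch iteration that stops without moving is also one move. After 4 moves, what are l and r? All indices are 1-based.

l=5, r=14

l=1 r=18: '7'=='7', l++,r--
l=2 r=17: '0'=='0', l++,r--
l=3 r=16: '7'=='7', l++,r--
l=4 r=15: '9'=='9', l++,r--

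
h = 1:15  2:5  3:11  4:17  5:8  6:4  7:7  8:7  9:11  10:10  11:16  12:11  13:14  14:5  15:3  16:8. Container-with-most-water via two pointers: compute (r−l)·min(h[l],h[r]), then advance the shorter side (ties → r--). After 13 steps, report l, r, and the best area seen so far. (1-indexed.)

l=1 r=16: min(15,8)*15=120 best=120 *, r--
l=1 r=15: min(15,3)*14=42 best=120, r--
l=1 r=14: min(15,5)*13=65 best=120, r--
l=1 r=13: min(15,14)*12=168 best=168 *, r--
l=1 r=12: min(15,11)*11=121 best=168, r--
l=1 r=11: min(15,16)*10=150 best=168, l++
l=2 r=11: min(5,16)*9=45 best=168, l++
l=3 r=11: min(11,16)*8=88 best=168, l++
l=4 r=11: min(17,16)*7=112 best=168, r--
l=4 r=10: min(17,10)*6=60 best=168, r--
l=4 r=9: min(17,11)*5=55 best=168, r--
l=4 r=8: min(17,7)*4=28 best=168, r--
l=4 r=7: min(17,7)*3=21 best=168, r--

l=4, r=6, best area=168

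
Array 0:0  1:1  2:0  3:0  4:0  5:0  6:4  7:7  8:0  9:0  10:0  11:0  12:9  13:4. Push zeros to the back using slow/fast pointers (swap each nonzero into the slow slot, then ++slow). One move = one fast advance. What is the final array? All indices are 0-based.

slow=0 fast=0: a[fast]=0, fast++
slow=0 fast=1: a[fast]=1≠0 swap→a[0]=1, slow++,fast++
slow=1 fast=2: a[fast]=0, fast++
slow=1 fast=3: a[fast]=0, fast++
slow=1 fast=4: a[fast]=0, fast++
slow=1 fast=5: a[fast]=0, fast++
slow=1 fast=6: a[fast]=4≠0 swap→a[1]=4, slow++,fast++
slow=2 fast=7: a[fast]=7≠0 swap→a[2]=7, slow++,fast++
slow=3 fast=8: a[fast]=0, fast++
slow=3 fast=9: a[fast]=0, fast++
slow=3 fast=10: a[fast]=0, fast++
slow=3 fast=11: a[fast]=0, fast++
slow=3 fast=12: a[fast]=9≠0 swap→a[3]=9, slow++,fast++
slow=4 fast=13: a[fast]=4≠0 swap→a[4]=4, slow++,fast++

[1, 4, 7, 9, 4, 0, 0, 0, 0, 0, 0, 0, 0, 0]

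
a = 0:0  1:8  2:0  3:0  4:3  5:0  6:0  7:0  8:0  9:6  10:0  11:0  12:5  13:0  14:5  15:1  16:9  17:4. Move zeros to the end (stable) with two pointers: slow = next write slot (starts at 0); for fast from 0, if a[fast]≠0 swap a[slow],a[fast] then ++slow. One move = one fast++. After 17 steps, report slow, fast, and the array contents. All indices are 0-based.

(s=0,f=0) a[fast]=0 → fast++
(s=0,f=1) a[fast]=8≠0 swap→a[0]=8 → slow++,fast++
(s=1,f=2) a[fast]=0 → fast++
(s=1,f=3) a[fast]=0 → fast++
(s=1,f=4) a[fast]=3≠0 swap→a[1]=3 → slow++,fast++
(s=2,f=5) a[fast]=0 → fast++
(s=2,f=6) a[fast]=0 → fast++
(s=2,f=7) a[fast]=0 → fast++
(s=2,f=8) a[fast]=0 → fast++
(s=2,f=9) a[fast]=6≠0 swap→a[2]=6 → slow++,fast++
(s=3,f=10) a[fast]=0 → fast++
(s=3,f=11) a[fast]=0 → fast++
(s=3,f=12) a[fast]=5≠0 swap→a[3]=5 → slow++,fast++
(s=4,f=13) a[fast]=0 → fast++
(s=4,f=14) a[fast]=5≠0 swap→a[4]=5 → slow++,fast++
(s=5,f=15) a[fast]=1≠0 swap→a[5]=1 → slow++,fast++
(s=6,f=16) a[fast]=9≠0 swap→a[6]=9 → slow++,fast++

slow=7, fast=17, a=[8, 3, 6, 5, 5, 1, 9, 0, 0, 0, 0, 0, 0, 0, 0, 0, 0, 4]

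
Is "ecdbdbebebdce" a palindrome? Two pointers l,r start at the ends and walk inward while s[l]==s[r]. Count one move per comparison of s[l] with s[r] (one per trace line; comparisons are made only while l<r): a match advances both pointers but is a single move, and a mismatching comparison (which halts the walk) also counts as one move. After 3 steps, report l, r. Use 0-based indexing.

l=3, r=9

[0,12] 'e'=='e' → l++,r--
[1,11] 'c'=='c' → l++,r--
[2,10] 'd'=='d' → l++,r--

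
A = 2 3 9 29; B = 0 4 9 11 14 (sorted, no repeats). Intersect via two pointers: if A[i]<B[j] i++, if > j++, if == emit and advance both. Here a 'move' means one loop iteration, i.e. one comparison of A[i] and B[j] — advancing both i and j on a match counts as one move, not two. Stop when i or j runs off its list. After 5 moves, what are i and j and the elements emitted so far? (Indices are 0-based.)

[i=0,j=0] 2>0 → j++
[i=0,j=1] 2<4 → i++
[i=1,j=1] 3<4 → i++
[i=2,j=1] 9>4 → j++
[i=2,j=2] 9==9 emit → i++,j++

i=3, j=3, emitted=[9]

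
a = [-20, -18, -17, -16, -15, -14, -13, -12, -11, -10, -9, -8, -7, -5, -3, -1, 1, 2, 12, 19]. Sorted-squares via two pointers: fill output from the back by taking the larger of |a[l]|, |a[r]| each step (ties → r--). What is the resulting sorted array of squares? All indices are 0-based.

[1, 1, 4, 9, 25, 49, 64, 81, 100, 121, 144, 144, 169, 196, 225, 256, 289, 324, 361, 400]

[0,19] |-20|>|19| out[19]=400 → l++
[1,19] |-18|<=|19| out[18]=361 → r--
[1,18] |-18|>|12| out[17]=324 → l++
[2,18] |-17|>|12| out[16]=289 → l++
[3,18] |-16|>|12| out[15]=256 → l++
[4,18] |-15|>|12| out[14]=225 → l++
[5,18] |-14|>|12| out[13]=196 → l++
[6,18] |-13|>|12| out[12]=169 → l++
[7,18] |-12|<=|12| out[11]=144 → r--
[7,17] |-12|>|2| out[10]=144 → l++
[8,17] |-11|>|2| out[9]=121 → l++
[9,17] |-10|>|2| out[8]=100 → l++
[10,17] |-9|>|2| out[7]=81 → l++
[11,17] |-8|>|2| out[6]=64 → l++
[12,17] |-7|>|2| out[5]=49 → l++
[13,17] |-5|>|2| out[4]=25 → l++
[14,17] |-3|>|2| out[3]=9 → l++
[15,17] |-1|<=|2| out[2]=4 → r--
[15,16] |-1|<=|1| out[1]=1 → r--
[15,15] |-1|<=|-1| out[0]=1 → r--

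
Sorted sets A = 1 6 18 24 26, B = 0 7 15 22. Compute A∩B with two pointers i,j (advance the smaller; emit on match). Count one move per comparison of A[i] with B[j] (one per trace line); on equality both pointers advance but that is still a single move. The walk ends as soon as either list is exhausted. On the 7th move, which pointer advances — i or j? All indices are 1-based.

j

i=1 j=1: 1>0, j++
i=1 j=2: 1<7, i++
i=2 j=2: 6<7, i++
i=3 j=2: 18>7, j++
i=3 j=3: 18>15, j++
i=3 j=4: 18<22, i++
i=4 j=4: 24>22, j++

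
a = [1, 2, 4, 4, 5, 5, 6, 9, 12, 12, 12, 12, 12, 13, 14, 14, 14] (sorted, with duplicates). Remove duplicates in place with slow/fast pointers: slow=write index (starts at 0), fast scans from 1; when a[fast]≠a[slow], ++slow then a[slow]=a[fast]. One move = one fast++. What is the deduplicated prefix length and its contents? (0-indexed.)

length 9; prefix = [1, 2, 4, 5, 6, 9, 12, 13, 14]

slow=0 fast=1: a[fast]=2≠a[slow]=1 write a[1]=2, slow++,fast++
slow=1 fast=2: a[fast]=4≠a[slow]=2 write a[2]=4, slow++,fast++
slow=2 fast=3: a[fast]=4=a[slow] dup, fast++
slow=2 fast=4: a[fast]=5≠a[slow]=4 write a[3]=5, slow++,fast++
slow=3 fast=5: a[fast]=5=a[slow] dup, fast++
slow=3 fast=6: a[fast]=6≠a[slow]=5 write a[4]=6, slow++,fast++
slow=4 fast=7: a[fast]=9≠a[slow]=6 write a[5]=9, slow++,fast++
slow=5 fast=8: a[fast]=12≠a[slow]=9 write a[6]=12, slow++,fast++
slow=6 fast=9: a[fast]=12=a[slow] dup, fast++
slow=6 fast=10: a[fast]=12=a[slow] dup, fast++
slow=6 fast=11: a[fast]=12=a[slow] dup, fast++
slow=6 fast=12: a[fast]=12=a[slow] dup, fast++
slow=6 fast=13: a[fast]=13≠a[slow]=12 write a[7]=13, slow++,fast++
slow=7 fast=14: a[fast]=14≠a[slow]=13 write a[8]=14, slow++,fast++
slow=8 fast=15: a[fast]=14=a[slow] dup, fast++
slow=8 fast=16: a[fast]=14=a[slow] dup, fast++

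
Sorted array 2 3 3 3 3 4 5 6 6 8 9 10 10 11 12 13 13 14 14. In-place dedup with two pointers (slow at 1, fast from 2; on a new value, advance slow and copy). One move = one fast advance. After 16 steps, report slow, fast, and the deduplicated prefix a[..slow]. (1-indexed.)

slow=1 fast=2: a[fast]=3≠a[slow]=2 write a[2]=3, slow++,fast++
slow=2 fast=3: a[fast]=3=a[slow] dup, fast++
slow=2 fast=4: a[fast]=3=a[slow] dup, fast++
slow=2 fast=5: a[fast]=3=a[slow] dup, fast++
slow=2 fast=6: a[fast]=4≠a[slow]=3 write a[3]=4, slow++,fast++
slow=3 fast=7: a[fast]=5≠a[slow]=4 write a[4]=5, slow++,fast++
slow=4 fast=8: a[fast]=6≠a[slow]=5 write a[5]=6, slow++,fast++
slow=5 fast=9: a[fast]=6=a[slow] dup, fast++
slow=5 fast=10: a[fast]=8≠a[slow]=6 write a[6]=8, slow++,fast++
slow=6 fast=11: a[fast]=9≠a[slow]=8 write a[7]=9, slow++,fast++
slow=7 fast=12: a[fast]=10≠a[slow]=9 write a[8]=10, slow++,fast++
slow=8 fast=13: a[fast]=10=a[slow] dup, fast++
slow=8 fast=14: a[fast]=11≠a[slow]=10 write a[9]=11, slow++,fast++
slow=9 fast=15: a[fast]=12≠a[slow]=11 write a[10]=12, slow++,fast++
slow=10 fast=16: a[fast]=13≠a[slow]=12 write a[11]=13, slow++,fast++
slow=11 fast=17: a[fast]=13=a[slow] dup, fast++

slow=11, fast=18, prefix=[2, 3, 4, 5, 6, 8, 9, 10, 11, 12, 13]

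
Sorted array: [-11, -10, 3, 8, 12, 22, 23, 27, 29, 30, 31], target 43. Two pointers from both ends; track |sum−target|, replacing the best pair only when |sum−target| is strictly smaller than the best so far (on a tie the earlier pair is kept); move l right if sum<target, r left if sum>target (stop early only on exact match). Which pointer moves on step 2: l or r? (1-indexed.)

l

[1,11] -11+31=20 d=23 * → l++
[2,11] -10+31=21 d=22 * → l++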